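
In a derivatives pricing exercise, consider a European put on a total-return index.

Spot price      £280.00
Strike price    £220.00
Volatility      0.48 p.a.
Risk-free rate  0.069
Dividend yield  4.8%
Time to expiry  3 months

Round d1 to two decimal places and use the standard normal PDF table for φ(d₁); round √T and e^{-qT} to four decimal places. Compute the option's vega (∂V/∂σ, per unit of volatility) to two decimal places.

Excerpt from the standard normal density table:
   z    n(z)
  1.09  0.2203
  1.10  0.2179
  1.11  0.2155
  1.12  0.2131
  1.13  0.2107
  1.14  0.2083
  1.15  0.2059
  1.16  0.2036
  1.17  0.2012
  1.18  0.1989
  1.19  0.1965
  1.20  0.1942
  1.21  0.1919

28.48

T = 0.25;  σ√T = 0.2400
d₁ = [ln(280/220) + (0.069 − 0.048 + ½·0.48²)·0.25] / (σ√T) = (0.2412 + 0.0340) / 0.2400 = 1.1467 → 1.15
√T = √0.25 = 0.5000
φ(d₁) = φ(1.15) = 0.2059
exp(−qT) = exp(−0.048·0.25) = 0.9881
vega = S·exp(−qT)·φ(d₁)·√T = 280·0.9881·0.2059·0.5000 = 28.4830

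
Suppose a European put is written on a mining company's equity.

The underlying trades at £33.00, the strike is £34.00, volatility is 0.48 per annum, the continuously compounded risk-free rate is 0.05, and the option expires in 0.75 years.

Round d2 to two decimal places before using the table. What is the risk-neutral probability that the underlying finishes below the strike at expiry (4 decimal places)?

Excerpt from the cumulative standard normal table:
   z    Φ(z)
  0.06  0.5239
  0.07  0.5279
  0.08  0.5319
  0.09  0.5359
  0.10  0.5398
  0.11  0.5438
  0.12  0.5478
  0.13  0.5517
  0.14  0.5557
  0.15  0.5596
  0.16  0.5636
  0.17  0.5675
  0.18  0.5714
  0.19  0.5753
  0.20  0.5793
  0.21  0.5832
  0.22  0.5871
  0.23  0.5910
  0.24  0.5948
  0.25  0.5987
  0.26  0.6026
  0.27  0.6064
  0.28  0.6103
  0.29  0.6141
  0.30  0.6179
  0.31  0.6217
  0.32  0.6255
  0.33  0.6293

T = 0.75;  σ√T = 0.4157
ln(S/K) + (r + σ²/2)T = ln(33/34) + (0.05 + 0.48²/2)·0.75 = -0.0299 + 0.1239 = 0.0940
d₁ = 0.0940 / 0.4157 = 0.2262 → 0.23
d₂ = d₁ − σ√T = 0.2262 − 0.4157 = -0.1895 → -0.19
Pr(exercise) under Q = N(−d₂) = N(0.19) = 0.5753

0.5753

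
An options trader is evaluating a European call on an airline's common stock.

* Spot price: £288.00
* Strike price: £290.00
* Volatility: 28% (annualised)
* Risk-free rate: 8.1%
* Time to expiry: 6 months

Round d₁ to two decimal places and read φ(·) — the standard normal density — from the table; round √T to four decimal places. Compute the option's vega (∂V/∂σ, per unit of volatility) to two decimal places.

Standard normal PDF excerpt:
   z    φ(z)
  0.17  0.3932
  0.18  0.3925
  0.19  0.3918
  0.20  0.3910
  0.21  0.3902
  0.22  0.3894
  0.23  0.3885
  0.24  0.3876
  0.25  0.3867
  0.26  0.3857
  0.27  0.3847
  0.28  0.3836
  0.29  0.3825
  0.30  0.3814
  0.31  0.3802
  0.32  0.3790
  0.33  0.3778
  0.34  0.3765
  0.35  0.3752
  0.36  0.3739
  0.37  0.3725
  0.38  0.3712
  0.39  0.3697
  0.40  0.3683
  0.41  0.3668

78.34

T = 0.5;  σ√T = 0.1980
ln(S/K) + (r + σ²/2)T = ln(288/290) + (0.081 + 0.28²/2)·0.5 = -0.0069 + 0.0601 = 0.0532
d₁ = 0.0532 / 0.1980 = 0.2686 ≈ 0.27
√T = √0.5 = 0.7071
φ(d₁) = φ(0.27) = 0.3847
vega = S·φ(d₁)·√T = 288·0.3847·0.7071 = 78.3422
(Vega is the same for a European call and put with the same parameters.)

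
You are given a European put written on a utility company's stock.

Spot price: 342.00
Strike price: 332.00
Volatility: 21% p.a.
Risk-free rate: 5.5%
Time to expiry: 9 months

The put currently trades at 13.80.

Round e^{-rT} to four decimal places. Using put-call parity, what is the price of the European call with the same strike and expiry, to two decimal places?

37.21

e^(−rT) = e^(−0.055·0.75) = 0.9596
Put-call parity: C − P = S − K·e^(−rT) = 342 − 332·0.9596 = 342 − 318.5872 = 23.4128
C = P + (C − P) = 13.80 + (23.4128) = 37.2128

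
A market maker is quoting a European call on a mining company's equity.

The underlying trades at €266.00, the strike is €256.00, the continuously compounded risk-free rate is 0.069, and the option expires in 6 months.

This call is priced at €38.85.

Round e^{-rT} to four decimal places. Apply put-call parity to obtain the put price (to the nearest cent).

e^(−rT) = e^(−0.069·0.5) = 0.9661
Put-call parity: C − P = S − K·e^(−rT) = 266 − 256·0.9661 = 266 − 247.3216 = 18.6784
P = C − (C − P) = 38.85 − (18.6784) = 20.1716

€20.17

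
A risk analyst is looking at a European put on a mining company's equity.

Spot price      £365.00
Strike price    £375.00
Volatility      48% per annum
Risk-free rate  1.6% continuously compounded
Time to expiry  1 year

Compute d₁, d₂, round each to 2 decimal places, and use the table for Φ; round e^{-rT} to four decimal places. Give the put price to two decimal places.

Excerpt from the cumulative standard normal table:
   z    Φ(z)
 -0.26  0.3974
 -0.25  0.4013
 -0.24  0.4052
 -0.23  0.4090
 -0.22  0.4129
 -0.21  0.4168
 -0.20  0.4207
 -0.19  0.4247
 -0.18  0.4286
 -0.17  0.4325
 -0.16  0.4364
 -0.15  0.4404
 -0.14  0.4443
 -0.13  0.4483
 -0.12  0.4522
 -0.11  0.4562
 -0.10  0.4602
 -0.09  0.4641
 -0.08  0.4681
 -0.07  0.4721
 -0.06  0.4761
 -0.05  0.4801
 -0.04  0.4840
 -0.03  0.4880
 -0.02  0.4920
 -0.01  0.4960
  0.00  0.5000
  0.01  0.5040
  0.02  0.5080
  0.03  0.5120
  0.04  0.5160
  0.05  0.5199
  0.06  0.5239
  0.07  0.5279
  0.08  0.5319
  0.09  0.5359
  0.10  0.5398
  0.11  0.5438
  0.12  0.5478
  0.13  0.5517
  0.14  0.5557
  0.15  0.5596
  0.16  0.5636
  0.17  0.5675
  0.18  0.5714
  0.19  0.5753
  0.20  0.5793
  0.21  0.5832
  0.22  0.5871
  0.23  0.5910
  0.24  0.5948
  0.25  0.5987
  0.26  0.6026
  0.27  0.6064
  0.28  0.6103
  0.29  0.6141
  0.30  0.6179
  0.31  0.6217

£71.67

σ√T = 0.48·√1 = 0.4800
d₁ = [ln(365/375) + (0.016 + 0.48²/2)·1] / 0.4800 = [-0.0270 + 0.1312] / 0.4800 = 0.2170 which rounds to 0.22
d₂ = d₁ − σ√T = 0.2170 − 0.4800 = -0.2630 which rounds to -0.26
exp(−rT) = exp(−0.016·1) = 0.9841
N(−d₂) = N(0.26) = 0.6026;  N(−d₁) = N(-0.22) = 0.4129
P = 375·0.9841·0.6026 − 365·0.4129 = 222.3820 − 150.7085 = 71.6735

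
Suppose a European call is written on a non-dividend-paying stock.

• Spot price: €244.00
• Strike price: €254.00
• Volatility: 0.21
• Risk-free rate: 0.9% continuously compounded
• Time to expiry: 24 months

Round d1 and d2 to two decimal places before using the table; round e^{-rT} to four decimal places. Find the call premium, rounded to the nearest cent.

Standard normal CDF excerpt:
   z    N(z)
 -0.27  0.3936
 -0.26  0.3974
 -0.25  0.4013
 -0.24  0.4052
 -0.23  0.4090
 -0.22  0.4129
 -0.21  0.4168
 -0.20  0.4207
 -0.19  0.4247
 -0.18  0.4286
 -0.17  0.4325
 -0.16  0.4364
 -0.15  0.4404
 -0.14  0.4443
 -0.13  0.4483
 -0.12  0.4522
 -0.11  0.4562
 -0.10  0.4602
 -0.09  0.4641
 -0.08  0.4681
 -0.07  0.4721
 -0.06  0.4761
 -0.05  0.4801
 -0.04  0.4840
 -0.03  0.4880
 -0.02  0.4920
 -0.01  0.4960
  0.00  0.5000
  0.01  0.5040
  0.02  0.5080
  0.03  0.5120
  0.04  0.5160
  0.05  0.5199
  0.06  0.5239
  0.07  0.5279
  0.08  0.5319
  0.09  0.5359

σ√T = 0.21 × 1.4142 = 0.2970
d₁ = [ln(244/254) + (0.009 + ½·0.21²)·2] / (σ√T) = (-0.0402 + 0.0621) / 0.2970 = 0.0739 ⇒ 0.07
d₂ = 0.0739 − 0.2970 = -0.2231 ⇒ -0.22
exp(−rT) = exp(−0.009·2) = 0.9822
N(d₁) = N(0.07) = 0.5279;  N(d₂) = N(-0.22) = 0.4129
C = 244·0.5279 − 254·0.9822·0.4129 = 128.8076 − 103.0098 = 25.7978

€25.80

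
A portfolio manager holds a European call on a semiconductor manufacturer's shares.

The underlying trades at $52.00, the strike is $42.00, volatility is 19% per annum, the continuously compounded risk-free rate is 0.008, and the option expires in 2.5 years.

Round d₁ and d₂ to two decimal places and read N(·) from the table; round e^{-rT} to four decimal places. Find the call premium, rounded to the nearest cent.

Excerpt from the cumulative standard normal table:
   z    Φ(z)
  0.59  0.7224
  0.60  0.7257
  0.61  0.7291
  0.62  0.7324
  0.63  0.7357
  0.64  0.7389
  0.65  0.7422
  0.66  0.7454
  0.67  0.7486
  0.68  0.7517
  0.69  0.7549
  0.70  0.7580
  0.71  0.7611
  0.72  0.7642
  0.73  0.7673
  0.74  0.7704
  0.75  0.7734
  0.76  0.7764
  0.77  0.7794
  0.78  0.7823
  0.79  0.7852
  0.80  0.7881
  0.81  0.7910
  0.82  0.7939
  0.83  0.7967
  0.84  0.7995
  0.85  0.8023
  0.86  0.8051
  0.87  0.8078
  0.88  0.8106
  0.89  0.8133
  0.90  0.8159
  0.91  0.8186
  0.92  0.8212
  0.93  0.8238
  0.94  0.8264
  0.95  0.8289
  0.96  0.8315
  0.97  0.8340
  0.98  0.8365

σ√T = 0.19·√2.5 = 0.3004
d₁ = [ln(52/42) + (0.008 + 0.19²/2)·2.5] / 0.3004 = [0.2136 + 0.0651] / 0.3004 = 0.9277 which rounds to 0.93
d₂ = d₁ − σ√T = 0.9277 − 0.3004 = 0.6273 which rounds to 0.63
exp(−rT) = exp(−0.008·2.5) = 0.9802
N(d₁) = N(0.93) = 0.8238;  N(d₂) = N(0.63) = 0.7357
C = 52·0.8238 − 42·0.9802·0.7357 = 42.8376 − 30.2876 = 12.5500

$12.55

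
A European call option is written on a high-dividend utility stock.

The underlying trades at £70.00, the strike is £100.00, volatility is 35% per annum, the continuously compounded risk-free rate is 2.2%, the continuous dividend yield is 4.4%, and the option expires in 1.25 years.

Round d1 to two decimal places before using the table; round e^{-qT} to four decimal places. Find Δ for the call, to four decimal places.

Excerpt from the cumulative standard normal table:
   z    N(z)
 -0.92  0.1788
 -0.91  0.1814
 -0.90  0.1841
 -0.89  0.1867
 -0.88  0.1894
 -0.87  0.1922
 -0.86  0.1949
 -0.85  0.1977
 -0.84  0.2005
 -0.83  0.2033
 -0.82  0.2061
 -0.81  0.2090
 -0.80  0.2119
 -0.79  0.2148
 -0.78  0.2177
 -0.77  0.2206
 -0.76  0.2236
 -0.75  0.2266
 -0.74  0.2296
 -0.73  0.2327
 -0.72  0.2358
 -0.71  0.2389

σ√T = 0.35 × 1.1180 = 0.3913
ln(S/K) + (r − q + σ²/2)T = ln(70/100) + (0.022 − 0.044 + 0.35²/2)·1.25 = -0.3567 + 0.0491 = -0.3076
d₁ = -0.3076 / 0.3913 = -0.7861 → -0.79
N(d₁) = N(-0.79) = 0.2148
Δ_call = e^(−qT)·N(d₁) = 0.9465·0.2148 = 0.2033

0.2033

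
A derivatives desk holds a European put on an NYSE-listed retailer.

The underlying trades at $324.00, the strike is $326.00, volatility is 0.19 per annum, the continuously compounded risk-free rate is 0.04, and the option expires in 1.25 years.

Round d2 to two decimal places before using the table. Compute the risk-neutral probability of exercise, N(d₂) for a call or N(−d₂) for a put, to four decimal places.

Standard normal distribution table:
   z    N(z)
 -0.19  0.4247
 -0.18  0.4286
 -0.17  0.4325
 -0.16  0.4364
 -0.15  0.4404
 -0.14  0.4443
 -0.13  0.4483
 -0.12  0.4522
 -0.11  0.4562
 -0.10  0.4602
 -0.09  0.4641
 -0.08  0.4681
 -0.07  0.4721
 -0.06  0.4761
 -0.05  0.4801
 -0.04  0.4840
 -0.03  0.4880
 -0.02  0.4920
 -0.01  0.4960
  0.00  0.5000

σ√T = 0.19 × 1.1180 = 0.2124
ln(S/K) + (r + σ²/2)T = ln(324/326) + (0.04 + 0.19²/2)·1.25 = -0.0062 + 0.0726 = 0.0664
d₁ = 0.0664 / 0.2124 = 0.3126 which rounds to 0.31
d₂ = d₁ − σ√T = 0.3126 − 0.2124 = 0.1002 which rounds to 0.10
Pr(exercise) under Q = N(−d₂) = N(-0.10) = 0.4602

0.4602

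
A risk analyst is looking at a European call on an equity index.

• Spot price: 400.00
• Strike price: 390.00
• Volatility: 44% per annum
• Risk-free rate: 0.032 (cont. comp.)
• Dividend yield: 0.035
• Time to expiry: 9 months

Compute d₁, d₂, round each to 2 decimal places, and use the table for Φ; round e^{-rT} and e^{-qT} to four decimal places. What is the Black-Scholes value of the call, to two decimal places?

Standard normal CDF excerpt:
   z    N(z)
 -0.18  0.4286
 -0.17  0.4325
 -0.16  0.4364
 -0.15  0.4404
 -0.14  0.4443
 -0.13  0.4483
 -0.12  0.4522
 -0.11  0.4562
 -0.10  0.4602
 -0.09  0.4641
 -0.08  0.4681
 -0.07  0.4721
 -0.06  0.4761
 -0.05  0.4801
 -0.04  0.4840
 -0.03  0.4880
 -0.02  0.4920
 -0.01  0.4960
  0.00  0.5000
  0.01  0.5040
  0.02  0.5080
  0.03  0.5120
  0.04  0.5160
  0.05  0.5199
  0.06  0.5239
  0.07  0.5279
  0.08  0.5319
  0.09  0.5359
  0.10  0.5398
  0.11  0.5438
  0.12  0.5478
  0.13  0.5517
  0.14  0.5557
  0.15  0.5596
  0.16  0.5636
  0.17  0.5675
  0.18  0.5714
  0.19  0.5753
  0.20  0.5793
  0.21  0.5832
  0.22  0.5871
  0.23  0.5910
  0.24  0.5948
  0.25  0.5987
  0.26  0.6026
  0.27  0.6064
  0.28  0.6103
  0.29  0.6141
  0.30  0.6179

62.58

T = 0.75;  σ√T = 0.3811
d₁ = [ln(400/390) + (0.032 − 0.035 + 0.44²/2)·0.75] / 0.3811 = [0.0253 + 0.0703] / 0.3811 = 0.2511 ⇒ 0.25
d₂ = d₁ − σ√T = 0.2511 − 0.3811 = -0.1300 ⇒ -0.13
exp(−qT) = exp(−0.035·0.75) = 0.9741;  exp(−rT) = exp(−0.032·0.75) = 0.9763
N(d₁) = N(0.25) = 0.5987;  N(d₂) = N(-0.13) = 0.4483
C = 400·0.9741·0.5987 − 390·0.9763·0.4483 = 233.2775 − 170.6934 = 62.5841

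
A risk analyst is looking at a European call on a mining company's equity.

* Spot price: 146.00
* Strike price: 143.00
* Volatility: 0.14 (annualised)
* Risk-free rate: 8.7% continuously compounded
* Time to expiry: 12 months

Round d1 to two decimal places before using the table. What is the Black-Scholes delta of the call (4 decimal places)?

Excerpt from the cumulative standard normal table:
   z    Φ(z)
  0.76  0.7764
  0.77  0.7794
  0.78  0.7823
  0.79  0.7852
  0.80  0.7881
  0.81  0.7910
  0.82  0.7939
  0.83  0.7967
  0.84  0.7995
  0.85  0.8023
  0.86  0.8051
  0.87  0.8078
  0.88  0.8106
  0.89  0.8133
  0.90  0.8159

σ√T = 0.14 × 1.0000 = 0.1400
d₁ = [ln(146/143) + (0.087 + ½·0.14²)·1] / (σ√T) = (0.0208 + 0.0968) / 0.1400 = 0.8397 ≈ 0.84
N(d₁) = N(0.84) = 0.7995
Δ_call = N(d₁) = 0.7995

0.7995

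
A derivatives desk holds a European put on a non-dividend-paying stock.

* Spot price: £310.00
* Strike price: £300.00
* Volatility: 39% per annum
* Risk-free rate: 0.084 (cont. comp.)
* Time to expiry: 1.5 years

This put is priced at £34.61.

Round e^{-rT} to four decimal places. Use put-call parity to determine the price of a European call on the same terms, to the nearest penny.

exp(−rT) = exp(−0.084·1.5) = 0.8816
Put-call parity: C − P = S − K·e^(−rT) = 310 − 300·0.8816 = 310 − 264.4800 = 45.5200
C = P + (C − P) = 34.61 + (45.5200) = 80.1300

£80.13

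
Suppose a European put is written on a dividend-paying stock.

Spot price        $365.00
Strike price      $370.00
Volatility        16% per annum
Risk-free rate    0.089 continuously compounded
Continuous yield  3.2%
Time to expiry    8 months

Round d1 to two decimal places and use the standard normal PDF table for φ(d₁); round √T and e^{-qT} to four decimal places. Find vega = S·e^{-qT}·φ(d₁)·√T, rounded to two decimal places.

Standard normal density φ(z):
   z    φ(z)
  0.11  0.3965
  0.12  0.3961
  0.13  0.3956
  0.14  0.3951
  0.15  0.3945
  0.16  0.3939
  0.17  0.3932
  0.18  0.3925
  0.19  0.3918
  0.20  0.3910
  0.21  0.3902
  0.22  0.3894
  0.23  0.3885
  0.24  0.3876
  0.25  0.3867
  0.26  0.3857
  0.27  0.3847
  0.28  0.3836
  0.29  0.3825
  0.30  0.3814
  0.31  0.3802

σ√T = 0.16 × 0.8165 = 0.1306
d₁ = [ln(365/370) + (0.089 − 0.032 + 0.16²/2)·0.6667] / 0.1306 = [-0.0136 + 0.0465] / 0.1306 = 0.2521 which rounds to 0.25
√T = √0.6667 = 0.8165
φ(d₁) = φ(0.25) = 0.3867
exp(−qT) = exp(−0.032·0.6667) = 0.9789
vega = S·exp(−qT)·φ(d₁)·√T = 365·0.9789·0.3867·0.8165 = 112.8136
(Call and put vega coincide under Black-Scholes.)

112.81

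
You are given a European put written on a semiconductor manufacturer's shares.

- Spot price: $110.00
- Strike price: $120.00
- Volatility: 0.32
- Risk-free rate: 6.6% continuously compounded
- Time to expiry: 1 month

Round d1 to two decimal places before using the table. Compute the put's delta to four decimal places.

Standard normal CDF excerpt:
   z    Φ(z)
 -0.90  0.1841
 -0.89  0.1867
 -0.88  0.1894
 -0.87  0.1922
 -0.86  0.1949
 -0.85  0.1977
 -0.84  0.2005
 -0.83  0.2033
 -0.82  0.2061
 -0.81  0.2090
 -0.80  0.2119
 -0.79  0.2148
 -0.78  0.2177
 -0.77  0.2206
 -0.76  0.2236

σ√T = 0.32 × 0.2887 = 0.0924
ln(S/K) + (r + σ²/2)T = ln(110/120) + (0.066 + 0.32²/2)·0.08333 = -0.0870 + 0.0098 = -0.0772
d₁ = -0.0772 / 0.0924 = -0.8362 ≈ -0.84
N(d₁) = N(-0.84) = 0.2005
Δ_put = N(d₁) − 1 = 0.2005 − 1 = -0.7995

-0.7995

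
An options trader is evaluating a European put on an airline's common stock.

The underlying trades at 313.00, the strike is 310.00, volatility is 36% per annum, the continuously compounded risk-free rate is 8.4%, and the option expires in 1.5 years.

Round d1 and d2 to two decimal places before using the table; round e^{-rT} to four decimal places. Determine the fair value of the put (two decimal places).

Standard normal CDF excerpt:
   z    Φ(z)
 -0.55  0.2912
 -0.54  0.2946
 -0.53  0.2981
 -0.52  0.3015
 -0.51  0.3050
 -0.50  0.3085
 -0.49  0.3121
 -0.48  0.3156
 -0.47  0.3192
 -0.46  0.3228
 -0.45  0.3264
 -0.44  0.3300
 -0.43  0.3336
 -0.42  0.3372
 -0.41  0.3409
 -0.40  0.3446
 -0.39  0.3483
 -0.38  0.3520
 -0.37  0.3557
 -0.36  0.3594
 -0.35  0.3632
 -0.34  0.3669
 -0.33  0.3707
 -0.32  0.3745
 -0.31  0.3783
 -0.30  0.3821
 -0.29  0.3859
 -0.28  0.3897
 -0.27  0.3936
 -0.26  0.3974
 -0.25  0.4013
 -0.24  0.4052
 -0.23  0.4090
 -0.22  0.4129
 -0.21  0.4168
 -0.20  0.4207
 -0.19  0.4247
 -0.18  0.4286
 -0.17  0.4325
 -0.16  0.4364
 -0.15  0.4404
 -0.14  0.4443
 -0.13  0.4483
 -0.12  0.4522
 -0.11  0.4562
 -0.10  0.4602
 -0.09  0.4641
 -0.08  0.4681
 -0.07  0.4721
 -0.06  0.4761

σ√T = 0.36·√1.5 = 0.4409
ln(S/K) + (r + σ²/2)T = ln(313/310) + (0.084 + 0.36²/2)·1.5 = 0.0096 + 0.2232 = 0.2328
d₁ = 0.2328 / 0.4409 = 0.5281 → 0.53
d₂ = d₁ − σ√T = 0.5281 − 0.4409 = 0.0872 → 0.09
e^(−rT) = e^(−0.084·1.5) = 0.8816
N(−d₂) = N(-0.09) = 0.4641;  N(−d₁) = N(-0.53) = 0.2981
P = 310·0.8816·0.4641 − 313·0.2981 = 126.8367 − 93.3053 = 33.5314

33.53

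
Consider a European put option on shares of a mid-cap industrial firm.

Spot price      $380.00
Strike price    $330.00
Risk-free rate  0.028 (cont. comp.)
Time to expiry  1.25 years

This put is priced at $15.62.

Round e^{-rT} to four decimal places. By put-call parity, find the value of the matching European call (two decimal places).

$76.97

e^(−rT) = e^(−0.028·1.25) = 0.9656
Put-call parity: C − P = S − K·e^(−rT) = 380 − 330·0.9656 = 380 − 318.6480 = 61.3520
C = P + (C − P) = 15.62 + (61.3520) = 76.9720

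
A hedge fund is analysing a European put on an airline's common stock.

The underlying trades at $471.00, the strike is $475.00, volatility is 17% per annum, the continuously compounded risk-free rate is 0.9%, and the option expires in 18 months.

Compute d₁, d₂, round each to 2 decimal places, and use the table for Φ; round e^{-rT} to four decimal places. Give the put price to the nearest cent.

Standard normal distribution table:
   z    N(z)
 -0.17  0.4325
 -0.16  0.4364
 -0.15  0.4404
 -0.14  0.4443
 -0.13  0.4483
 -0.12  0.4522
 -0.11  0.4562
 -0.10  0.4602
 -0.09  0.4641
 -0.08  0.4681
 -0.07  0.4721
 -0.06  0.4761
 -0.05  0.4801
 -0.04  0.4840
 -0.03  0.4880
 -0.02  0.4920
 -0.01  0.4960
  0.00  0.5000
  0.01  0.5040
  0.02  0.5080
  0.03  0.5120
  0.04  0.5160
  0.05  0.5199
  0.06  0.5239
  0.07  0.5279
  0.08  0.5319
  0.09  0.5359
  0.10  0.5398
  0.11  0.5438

T = 1.5;  σ√T = 0.2082
d₁ = [ln(471/475) + (0.009 + 0.17²/2)·1.5] / 0.2082 = [-0.0085 + 0.0352] / 0.2082 = 0.1283 ≈ 0.13
d₂ = d₁ − σ√T = 0.1283 − 0.2082 = -0.0799 ≈ -0.08
e^(−rT) = e^(−0.009·1.5) = 0.9866
P = 475·0.9866·N(0.08) − 471·N(-0.13) = 475·0.9866·0.5319 − 471·0.4483 = 249.2670 − 211.1493 = 38.1177

$38.12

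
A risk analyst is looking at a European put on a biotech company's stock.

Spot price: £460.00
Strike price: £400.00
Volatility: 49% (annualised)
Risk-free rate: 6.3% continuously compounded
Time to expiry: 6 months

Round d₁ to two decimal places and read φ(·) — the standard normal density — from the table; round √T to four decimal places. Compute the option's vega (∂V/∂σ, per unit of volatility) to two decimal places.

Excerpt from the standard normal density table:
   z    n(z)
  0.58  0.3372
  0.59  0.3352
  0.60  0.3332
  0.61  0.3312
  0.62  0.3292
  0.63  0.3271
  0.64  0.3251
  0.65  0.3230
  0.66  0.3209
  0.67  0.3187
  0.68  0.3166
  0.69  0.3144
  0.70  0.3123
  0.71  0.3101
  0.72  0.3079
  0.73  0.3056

σ√T = 0.49·√0.5 = 0.3465
d₁ = [ln(460/400) + (0.063 + ½·0.49²)·0.5] / (σ√T) = (0.1398 + 0.0915) / 0.3465 = 0.6675 ≈ 0.67
√T = √0.5 = 0.7071
φ(d₁) = φ(0.67) = 0.3187
vega = S·φ(d₁)·√T = 460·0.3187·0.7071 = 103.6623

103.66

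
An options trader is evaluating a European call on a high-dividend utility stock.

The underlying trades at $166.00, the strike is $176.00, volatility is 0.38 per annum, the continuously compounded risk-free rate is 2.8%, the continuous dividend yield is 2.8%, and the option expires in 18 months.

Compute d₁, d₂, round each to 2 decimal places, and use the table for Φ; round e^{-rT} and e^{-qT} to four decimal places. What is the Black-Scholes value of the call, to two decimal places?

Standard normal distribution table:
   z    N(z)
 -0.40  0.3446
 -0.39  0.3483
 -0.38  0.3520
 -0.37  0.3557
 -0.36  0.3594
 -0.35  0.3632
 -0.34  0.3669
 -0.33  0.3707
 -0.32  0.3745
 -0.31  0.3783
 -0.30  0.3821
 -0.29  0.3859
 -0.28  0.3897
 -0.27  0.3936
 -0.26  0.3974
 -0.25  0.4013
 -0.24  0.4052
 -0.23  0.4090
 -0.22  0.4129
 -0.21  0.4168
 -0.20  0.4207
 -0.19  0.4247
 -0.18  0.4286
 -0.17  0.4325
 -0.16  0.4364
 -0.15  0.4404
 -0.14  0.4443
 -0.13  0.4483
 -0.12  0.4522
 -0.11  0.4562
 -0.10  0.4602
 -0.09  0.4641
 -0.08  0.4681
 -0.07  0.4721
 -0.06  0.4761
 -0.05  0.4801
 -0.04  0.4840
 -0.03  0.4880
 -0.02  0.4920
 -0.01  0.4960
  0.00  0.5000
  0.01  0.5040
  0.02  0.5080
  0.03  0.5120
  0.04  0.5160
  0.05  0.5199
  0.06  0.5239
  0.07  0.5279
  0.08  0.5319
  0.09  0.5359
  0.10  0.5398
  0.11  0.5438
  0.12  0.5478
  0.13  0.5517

$25.91

σ√T = 0.38 × 1.2247 = 0.4654
d₁ = [ln(166/176) + (0.028 − 0.028 + 0.38²/2)·1.5] / 0.4654 = [-0.0585 + 0.1083] / 0.4654 = 0.1070 which rounds to 0.11
d₂ = d₁ − σ√T = 0.1070 − 0.4654 = -0.3584 which rounds to -0.36
e^(−qT) = e^(−0.028·1.5) = 0.9589;  e^(−rT) = e^(−0.028·1.5) = 0.9589
N(d₁) = N(0.11) = 0.5438;  N(d₂) = N(-0.36) = 0.3594
C = 166·0.9589·0.5438 − 176·0.9589·0.3594 = 86.5607 − 60.6546 = 25.9060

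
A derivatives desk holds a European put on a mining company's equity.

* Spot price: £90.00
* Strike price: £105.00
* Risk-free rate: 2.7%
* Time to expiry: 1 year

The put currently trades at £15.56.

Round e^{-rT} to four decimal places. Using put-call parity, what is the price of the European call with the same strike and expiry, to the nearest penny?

£3.35

exp(−rT) = exp(−0.027·1) = 0.9734
Put-call parity: C − P = S − K·e^(−rT) = 90 − 105·0.9734 = 90 − 102.2070 = -12.2070
C = P + (C − P) = 15.56 + (-12.2070) = 3.3530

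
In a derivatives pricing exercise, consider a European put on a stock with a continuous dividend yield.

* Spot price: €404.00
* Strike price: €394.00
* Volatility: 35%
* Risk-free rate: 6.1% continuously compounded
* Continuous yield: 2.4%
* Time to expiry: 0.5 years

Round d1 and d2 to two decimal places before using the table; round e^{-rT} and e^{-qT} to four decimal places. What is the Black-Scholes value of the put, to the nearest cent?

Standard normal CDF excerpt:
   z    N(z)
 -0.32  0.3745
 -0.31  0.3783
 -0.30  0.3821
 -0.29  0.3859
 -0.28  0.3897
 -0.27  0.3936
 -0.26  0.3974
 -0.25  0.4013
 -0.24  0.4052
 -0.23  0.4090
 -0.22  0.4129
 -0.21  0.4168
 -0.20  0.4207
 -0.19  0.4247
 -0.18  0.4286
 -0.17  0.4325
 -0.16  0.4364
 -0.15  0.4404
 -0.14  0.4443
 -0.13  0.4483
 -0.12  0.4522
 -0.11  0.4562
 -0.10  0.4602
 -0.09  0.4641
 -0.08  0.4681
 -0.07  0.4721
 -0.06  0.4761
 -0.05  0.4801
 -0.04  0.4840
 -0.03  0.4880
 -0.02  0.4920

€30.95

σ√T = 0.35 × 0.7071 = 0.2475
d₁ = [ln(404/394) + (0.061 − 0.024 + 0.35²/2)·0.5] / 0.2475 = [0.0251 + 0.0491] / 0.2475 = 0.2998 which rounds to 0.30
d₂ = d₁ − σ√T = 0.2998 − 0.2475 = 0.0523 which rounds to 0.05
e^(−qT) = e^(−0.024·0.5) = 0.9881;  e^(−rT) = e^(−0.061·0.5) = 0.9700
P = 394·0.9700·N(-0.05) − 404·0.9881·N(-0.30) = 394·0.9700·0.4801 − 404·0.9881·0.3821 = 183.4846 − 152.5314 = 30.9532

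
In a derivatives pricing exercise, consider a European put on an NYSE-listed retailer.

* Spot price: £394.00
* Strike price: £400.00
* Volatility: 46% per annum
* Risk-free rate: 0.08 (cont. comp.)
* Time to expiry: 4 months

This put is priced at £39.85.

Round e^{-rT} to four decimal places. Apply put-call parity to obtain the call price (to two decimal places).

exp(−rT) = exp(−0.08·0.3333) = 0.9737
Put-call parity: C − P = S − K·e^(−rT) = 394 − 400·0.9737 = 394 − 389.4800 = 4.5200
C = P + (C − P) = 39.85 + (4.5200) = 44.3700

£44.37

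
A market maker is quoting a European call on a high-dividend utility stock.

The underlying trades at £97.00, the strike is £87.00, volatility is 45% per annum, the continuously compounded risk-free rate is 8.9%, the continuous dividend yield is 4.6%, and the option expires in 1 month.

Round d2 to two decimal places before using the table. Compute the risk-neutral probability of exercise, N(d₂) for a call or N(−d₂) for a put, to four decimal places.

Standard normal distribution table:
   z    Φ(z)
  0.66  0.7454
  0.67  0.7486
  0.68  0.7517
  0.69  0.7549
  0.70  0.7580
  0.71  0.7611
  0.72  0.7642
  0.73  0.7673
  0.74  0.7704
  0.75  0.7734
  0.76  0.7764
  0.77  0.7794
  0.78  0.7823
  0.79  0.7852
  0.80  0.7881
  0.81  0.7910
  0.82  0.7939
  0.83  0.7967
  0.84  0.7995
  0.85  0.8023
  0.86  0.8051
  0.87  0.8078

0.7881

T = 0.08333;  σ√T = 0.1299
d₁ = [ln(97/87) + (0.089 − 0.046 + 0.45²/2)·0.08333] / 0.1299 = [0.1088 + 0.0120] / 0.1299 = 0.9301 which rounds to 0.93
d₂ = d₁ − σ√T = 0.9301 − 0.1299 = 0.8002 which rounds to 0.80
Risk-neutral Pr[S_T > K] = N(d₂) = N(0.80) = 0.7881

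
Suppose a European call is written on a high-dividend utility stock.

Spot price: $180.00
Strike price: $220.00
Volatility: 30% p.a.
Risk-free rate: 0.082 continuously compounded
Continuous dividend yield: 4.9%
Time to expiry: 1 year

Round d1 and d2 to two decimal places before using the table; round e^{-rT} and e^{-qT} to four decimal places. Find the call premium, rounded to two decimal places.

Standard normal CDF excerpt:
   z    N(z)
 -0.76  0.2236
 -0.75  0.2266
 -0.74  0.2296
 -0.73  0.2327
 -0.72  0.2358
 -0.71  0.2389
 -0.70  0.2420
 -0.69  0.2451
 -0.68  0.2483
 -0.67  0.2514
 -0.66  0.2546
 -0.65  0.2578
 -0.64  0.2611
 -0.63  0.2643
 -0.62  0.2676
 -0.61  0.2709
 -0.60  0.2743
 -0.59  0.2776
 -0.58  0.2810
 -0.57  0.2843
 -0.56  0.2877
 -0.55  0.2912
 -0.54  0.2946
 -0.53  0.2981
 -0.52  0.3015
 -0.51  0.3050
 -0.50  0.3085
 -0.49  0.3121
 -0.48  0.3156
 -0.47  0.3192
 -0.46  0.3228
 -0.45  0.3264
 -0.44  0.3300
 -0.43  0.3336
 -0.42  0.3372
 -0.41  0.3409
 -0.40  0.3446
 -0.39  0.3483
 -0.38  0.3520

σ√T = 0.3·√1 = 0.3000
d₁ = [ln(180/220) + (0.082 − 0.049 + 0.3²/2)·1] / 0.3000 = [-0.2007 + 0.0780] / 0.3000 = -0.4089 which rounds to -0.41
d₂ = d₁ − σ√T = -0.4089 − 0.3000 = -0.7089 which rounds to -0.71
e^(−qT) = e^(−0.049·1) = 0.9522;  e^(−rT) = e^(−0.082·1) = 0.9213
N(d₁) = N(-0.41) = 0.3409;  N(d₂) = N(-0.71) = 0.2389
C = 180·0.9522·0.3409 − 220·0.9213·0.2389 = 58.4289 − 48.4217 = 10.0072

$10.01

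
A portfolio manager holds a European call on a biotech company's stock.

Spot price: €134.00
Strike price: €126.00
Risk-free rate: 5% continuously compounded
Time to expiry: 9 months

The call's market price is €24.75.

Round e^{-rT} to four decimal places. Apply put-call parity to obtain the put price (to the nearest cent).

exp(−rT) = exp(−0.05·0.75) = 0.9632
Put-call parity: C − P = S − K·e^(−rT) = 134 − 126·0.9632 = 134 − 121.3632 = 12.6368
P = C − (C − P) = 24.75 − (12.6368) = 12.1132

€12.11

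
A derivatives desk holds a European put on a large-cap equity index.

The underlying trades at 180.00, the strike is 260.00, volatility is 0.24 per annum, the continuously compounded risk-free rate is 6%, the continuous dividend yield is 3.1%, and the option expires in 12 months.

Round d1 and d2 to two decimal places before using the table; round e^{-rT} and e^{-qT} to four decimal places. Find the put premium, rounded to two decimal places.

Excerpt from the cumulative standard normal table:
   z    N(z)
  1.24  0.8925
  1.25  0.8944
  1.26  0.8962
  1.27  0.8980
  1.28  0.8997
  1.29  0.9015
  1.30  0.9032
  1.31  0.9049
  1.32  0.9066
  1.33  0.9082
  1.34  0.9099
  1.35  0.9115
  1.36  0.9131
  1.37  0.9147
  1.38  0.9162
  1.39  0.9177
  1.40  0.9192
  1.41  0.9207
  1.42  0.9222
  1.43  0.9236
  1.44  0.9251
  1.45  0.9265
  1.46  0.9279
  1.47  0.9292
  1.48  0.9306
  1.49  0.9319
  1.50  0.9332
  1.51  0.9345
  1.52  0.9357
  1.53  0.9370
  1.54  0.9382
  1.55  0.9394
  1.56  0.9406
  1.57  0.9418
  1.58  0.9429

72.12

T = 1;  σ√T = 0.2400
d₁ = [ln(180/260) + (0.06 − 0.031 + 0.24²/2)·1] / 0.2400 = [-0.3677 + 0.0578] / 0.2400 = -1.2914 → -1.29
d₂ = d₁ − σ√T = -1.2914 − 0.2400 = -1.5314 → -1.53
e^(−qT) = e^(−0.031·1) = 0.9695;  e^(−rT) = e^(−0.06·1) = 0.9418
P = 260·0.9418·N(1.53) − 180·0.9695·N(1.29) = 260·0.9418·0.9370 − 180·0.9695·0.9015 = 229.4413 − 157.3208 = 72.1206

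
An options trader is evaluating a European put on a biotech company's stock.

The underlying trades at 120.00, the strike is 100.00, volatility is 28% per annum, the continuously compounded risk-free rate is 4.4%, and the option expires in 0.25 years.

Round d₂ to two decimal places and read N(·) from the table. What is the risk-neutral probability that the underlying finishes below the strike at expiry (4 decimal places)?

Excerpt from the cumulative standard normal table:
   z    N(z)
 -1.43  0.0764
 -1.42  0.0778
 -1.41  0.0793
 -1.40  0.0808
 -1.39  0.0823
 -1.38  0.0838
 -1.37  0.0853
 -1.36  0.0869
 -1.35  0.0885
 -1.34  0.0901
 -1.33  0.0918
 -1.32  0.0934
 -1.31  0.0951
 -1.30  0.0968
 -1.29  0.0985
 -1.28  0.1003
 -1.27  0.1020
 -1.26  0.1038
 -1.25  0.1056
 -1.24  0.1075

0.0951

σ√T = 0.28 × 0.5000 = 0.1400
d₁ = [ln(120/100) + (0.044 + 0.28²/2)·0.25] / 0.1400 = [0.1823 + 0.0208] / 0.1400 = 1.4509 ⇒ 1.45
d₂ = d₁ − σ√T = 1.4509 − 0.1400 = 1.3109 ⇒ 1.31
Pr(exercise) under Q = N(−d₂) = N(-1.31) = 0.0951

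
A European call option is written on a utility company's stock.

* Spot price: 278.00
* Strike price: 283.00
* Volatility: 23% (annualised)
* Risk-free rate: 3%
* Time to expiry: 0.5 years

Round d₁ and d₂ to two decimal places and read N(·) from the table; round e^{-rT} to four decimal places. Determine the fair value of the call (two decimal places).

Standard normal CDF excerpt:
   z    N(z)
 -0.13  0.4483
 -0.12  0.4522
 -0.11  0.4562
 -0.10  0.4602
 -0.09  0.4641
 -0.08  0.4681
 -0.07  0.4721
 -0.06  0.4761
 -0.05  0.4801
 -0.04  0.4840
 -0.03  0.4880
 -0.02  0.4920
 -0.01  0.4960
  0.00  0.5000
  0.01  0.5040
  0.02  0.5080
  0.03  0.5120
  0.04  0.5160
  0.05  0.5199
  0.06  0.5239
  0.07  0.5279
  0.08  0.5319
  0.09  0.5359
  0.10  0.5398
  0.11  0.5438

σ√T = 0.23 × 0.7071 = 0.1626
d₁ = [ln(278/283) + (0.03 + 0.23²/2)·0.5] / 0.1626 = [-0.0178 + 0.0282] / 0.1626 = 0.0639 ⇒ 0.06
d₂ = d₁ − σ√T = 0.0639 − 0.1626 = -0.0987 ⇒ -0.10
exp(−rT) = exp(−0.03·0.5) = 0.9851
C = 278·N(0.06) − 283·0.9851·N(-0.10) = 278·0.5239 − 283·0.9851·0.4602 = 145.6442 − 128.2961 = 17.3481

17.35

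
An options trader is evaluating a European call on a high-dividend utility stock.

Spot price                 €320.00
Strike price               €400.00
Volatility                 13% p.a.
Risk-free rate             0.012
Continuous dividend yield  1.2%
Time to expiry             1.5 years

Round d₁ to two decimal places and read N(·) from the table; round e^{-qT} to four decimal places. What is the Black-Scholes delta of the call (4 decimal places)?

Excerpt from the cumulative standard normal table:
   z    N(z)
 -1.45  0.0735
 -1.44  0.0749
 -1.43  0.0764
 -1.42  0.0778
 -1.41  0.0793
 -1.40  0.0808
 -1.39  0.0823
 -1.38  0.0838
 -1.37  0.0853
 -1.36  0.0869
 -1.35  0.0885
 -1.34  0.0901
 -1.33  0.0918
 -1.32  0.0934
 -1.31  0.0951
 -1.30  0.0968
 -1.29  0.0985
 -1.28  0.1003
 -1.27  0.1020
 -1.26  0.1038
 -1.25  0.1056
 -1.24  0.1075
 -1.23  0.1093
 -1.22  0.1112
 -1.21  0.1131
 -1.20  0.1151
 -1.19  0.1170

σ√T = 0.13·√1.5 = 0.1592
d₁ = [ln(320/400) + (0.012 − 0.012 + 0.13²/2)·1.5] / 0.1592 = [-0.2231 + 0.0127] / 0.1592 = -1.3219 ≈ -1.32
N(d₁) = N(-1.32) = 0.0934
Δ_call = e^(−qT)·N(d₁) = 0.9822·0.0934 = 0.0917

0.0917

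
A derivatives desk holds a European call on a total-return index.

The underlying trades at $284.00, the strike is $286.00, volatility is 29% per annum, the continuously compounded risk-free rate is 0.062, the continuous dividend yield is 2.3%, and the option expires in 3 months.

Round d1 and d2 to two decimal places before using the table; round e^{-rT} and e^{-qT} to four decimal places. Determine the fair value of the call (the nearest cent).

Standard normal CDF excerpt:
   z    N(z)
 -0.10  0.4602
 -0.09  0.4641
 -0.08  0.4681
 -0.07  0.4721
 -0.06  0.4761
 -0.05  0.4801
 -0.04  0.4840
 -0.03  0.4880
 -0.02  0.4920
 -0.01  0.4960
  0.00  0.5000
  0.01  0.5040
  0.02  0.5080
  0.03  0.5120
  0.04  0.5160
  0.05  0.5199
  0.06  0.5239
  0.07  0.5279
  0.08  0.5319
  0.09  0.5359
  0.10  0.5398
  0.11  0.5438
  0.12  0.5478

$16.13

σ√T = 0.29·√0.25 = 0.1450
d₁ = [ln(284/286) + (0.062 − 0.023 + ½·0.29²)·0.25] / (σ√T) = (-0.0070 + 0.0203) / 0.1450 = 0.0913 → 0.09
d₂ = 0.0913 − 0.1450 = -0.0537 → -0.05
exp(−qT) = exp(−0.023·0.25) = 0.9943;  exp(−rT) = exp(−0.062·0.25) = 0.9846
N(d₁) = N(0.09) = 0.5359;  N(d₂) = N(-0.05) = 0.4801
C = 284·0.9943·0.5359 − 286·0.9846·0.4801 = 151.3281 − 135.1940 = 16.1340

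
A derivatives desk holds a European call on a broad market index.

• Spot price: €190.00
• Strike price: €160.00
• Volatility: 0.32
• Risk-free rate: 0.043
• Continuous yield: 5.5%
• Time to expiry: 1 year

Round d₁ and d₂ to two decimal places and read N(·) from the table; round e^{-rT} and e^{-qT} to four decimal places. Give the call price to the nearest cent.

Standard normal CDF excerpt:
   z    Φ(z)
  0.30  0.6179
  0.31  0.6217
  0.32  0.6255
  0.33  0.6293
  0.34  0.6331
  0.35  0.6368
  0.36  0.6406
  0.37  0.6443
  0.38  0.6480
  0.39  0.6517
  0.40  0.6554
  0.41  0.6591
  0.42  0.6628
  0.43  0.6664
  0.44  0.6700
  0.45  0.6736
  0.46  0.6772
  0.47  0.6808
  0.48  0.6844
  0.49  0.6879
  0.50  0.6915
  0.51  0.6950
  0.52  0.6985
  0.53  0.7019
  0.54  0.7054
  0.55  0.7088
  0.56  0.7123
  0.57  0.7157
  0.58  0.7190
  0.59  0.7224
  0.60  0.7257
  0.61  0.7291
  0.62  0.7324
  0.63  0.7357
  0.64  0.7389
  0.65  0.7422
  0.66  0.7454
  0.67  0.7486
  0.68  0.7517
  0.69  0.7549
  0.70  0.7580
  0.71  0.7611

T = 1;  σ√T = 0.3200
ln(S/K) + (r − q + σ²/2)T = ln(190/160) + (0.043 − 0.055 + 0.32²/2)·1 = 0.1719 + 0.0392 = 0.2111
d₁ = 0.2111 / 0.3200 = 0.6595 → 0.66
d₂ = d₁ − σ√T = 0.6595 − 0.3200 = 0.3395 → 0.34
e^(−qT) = e^(−0.055·1) = 0.9465;  e^(−rT) = e^(−0.043·1) = 0.9579
C = 190·0.9465·N(0.66) − 160·0.9579·N(0.34) = 190·0.9465·0.7454 − 160·0.9579·0.6331 = 134.0490 − 97.0314 = 37.0176

€37.02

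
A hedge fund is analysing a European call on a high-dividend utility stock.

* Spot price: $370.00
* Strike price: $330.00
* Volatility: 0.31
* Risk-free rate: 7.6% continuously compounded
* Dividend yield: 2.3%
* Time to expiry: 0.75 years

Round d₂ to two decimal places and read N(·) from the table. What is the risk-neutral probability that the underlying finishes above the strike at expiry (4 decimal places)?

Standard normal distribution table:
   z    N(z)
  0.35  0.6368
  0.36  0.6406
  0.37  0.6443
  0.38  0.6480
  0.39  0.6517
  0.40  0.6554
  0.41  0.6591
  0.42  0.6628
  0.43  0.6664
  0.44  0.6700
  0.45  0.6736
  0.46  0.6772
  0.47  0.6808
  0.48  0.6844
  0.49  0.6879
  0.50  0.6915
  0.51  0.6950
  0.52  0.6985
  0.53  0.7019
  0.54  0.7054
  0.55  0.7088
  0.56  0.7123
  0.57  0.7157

T = 0.75;  σ√T = 0.2685
ln(S/K) + (r − q + σ²/2)T = ln(370/330) + (0.076 − 0.023 + 0.31²/2)·0.75 = 0.1144 + 0.0758 = 0.1902
d₁ = 0.1902 / 0.2685 = 0.7085 ⇒ 0.71
d₂ = d₁ − σ√T = 0.7085 − 0.2685 = 0.4400 ⇒ 0.44
Risk-neutral Pr[S_T > K] = N(d₂) = N(0.44) = 0.6700

0.6700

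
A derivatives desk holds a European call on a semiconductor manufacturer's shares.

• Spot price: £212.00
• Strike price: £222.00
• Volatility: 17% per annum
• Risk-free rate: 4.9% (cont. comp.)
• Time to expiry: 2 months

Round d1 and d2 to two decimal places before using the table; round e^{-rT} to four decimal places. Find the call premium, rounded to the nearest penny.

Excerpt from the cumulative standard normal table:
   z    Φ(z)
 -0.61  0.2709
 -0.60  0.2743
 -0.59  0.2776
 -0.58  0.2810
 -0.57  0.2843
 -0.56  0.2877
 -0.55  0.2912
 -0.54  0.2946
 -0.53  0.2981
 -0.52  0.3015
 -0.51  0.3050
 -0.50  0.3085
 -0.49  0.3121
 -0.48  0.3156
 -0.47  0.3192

σ√T = 0.17·√0.1667 = 0.0694
ln(S/K) + (r + σ²/2)T = ln(212/222) + (0.049 + 0.17²/2)·0.1667 = -0.0461 + 0.0106 = -0.0355
d₁ = -0.0355 / 0.0694 = -0.5117 ≈ -0.51
d₂ = d₁ − σ√T = -0.5117 − 0.0694 = -0.5811 ≈ -0.58
exp(−rT) = exp(−0.049·0.1667) = 0.9919
N(d₁) = N(-0.51) = 0.3050;  N(d₂) = N(-0.58) = 0.2810
C = 212·0.3050 − 222·0.9919·0.2810 = 64.6600 − 61.8767 = 2.7833

£2.78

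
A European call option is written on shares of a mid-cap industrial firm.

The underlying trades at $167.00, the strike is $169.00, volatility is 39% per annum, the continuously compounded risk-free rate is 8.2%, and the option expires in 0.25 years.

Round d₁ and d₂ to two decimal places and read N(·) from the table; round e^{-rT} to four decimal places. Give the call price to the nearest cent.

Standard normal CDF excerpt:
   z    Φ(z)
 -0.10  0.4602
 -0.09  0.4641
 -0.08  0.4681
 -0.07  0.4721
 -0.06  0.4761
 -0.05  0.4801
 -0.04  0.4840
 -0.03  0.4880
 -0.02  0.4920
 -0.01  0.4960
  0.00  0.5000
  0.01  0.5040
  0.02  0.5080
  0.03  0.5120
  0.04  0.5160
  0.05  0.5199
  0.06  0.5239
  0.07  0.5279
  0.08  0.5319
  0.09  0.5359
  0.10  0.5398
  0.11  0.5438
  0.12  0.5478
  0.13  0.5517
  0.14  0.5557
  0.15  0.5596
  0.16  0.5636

σ√T = 0.39·√0.25 = 0.1950
d₁ = [ln(167/169) + (0.082 + 0.39²/2)·0.25] / 0.1950 = [-0.0119 + 0.0395] / 0.1950 = 0.1416 ⇒ 0.14
d₂ = d₁ − σ√T = 0.1416 − 0.1950 = -0.0534 ⇒ -0.05
exp(−rT) = exp(−0.082·0.25) = 0.9797
N(d₁) = N(0.14) = 0.5557;  N(d₂) = N(-0.05) = 0.4801
C = 167·0.5557 − 169·0.9797·0.4801 = 92.8019 − 79.4898 = 13.3121

$13.31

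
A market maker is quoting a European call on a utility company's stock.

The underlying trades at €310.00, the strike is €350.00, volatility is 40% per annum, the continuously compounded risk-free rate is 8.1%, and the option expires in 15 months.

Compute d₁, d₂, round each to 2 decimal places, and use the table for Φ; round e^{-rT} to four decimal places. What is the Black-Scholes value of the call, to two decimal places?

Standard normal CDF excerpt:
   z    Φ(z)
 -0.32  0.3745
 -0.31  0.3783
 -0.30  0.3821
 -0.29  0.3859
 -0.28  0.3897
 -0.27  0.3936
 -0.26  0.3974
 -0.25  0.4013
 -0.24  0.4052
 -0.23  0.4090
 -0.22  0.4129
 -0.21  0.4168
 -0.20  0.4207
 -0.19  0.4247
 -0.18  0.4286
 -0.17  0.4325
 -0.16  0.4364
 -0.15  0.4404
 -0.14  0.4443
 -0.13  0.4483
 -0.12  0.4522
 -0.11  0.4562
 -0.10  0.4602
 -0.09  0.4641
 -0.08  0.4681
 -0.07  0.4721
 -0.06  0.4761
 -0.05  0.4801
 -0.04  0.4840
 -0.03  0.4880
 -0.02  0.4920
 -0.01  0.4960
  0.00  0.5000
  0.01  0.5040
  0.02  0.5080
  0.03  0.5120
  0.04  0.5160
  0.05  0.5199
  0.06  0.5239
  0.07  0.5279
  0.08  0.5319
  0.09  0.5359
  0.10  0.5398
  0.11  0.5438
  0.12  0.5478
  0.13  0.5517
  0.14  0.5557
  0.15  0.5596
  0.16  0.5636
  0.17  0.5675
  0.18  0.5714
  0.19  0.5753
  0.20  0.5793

€52.64

T = 1.25;  σ√T = 0.4472
ln(S/K) + (r + σ²/2)T = ln(310/350) + (0.081 + 0.4²/2)·1.25 = -0.1214 + 0.2013 = 0.0799
d₁ = 0.0799 / 0.4472 = 0.1786 ⇒ 0.18
d₂ = d₁ − σ√T = 0.1786 − 0.4472 = -0.2686 ⇒ -0.27
exp(−rT) = exp(−0.081·1.25) = 0.9037
N(d₁) = N(0.18) = 0.5714;  N(d₂) = N(-0.27) = 0.3936
C = 310·0.5714 − 350·0.9037·0.3936 = 177.1340 − 124.4937 = 52.6403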